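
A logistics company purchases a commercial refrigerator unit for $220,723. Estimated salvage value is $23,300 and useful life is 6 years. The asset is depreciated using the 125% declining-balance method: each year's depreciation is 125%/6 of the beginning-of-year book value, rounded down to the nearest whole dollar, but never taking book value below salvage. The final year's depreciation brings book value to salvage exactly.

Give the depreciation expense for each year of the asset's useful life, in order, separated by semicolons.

Depreciable base = $220,723 − $23,300 = $197,423.
Year 1: ⌊$220,723 × 125%/6⌋ = $45,983. Book value $174,740.
Year 2: ⌊$174,740 × 125%/6⌋ = $36,404. Book value $138,336.
Year 3: ⌊$138,336 × 125%/6⌋ = $28,820. Book value $109,516.
Year 4: ⌊$109,516 × 125%/6⌋ = $22,815. Book value $86,701.
Year 5: ⌊$86,701 × 125%/6⌋ = $18,062. Book value $68,639.
Year 6 (final): $68,639 − $23,300 = $45,339. Book value $23,300.

$45,983; $36,404; $28,820; $22,815; $18,062; $45,339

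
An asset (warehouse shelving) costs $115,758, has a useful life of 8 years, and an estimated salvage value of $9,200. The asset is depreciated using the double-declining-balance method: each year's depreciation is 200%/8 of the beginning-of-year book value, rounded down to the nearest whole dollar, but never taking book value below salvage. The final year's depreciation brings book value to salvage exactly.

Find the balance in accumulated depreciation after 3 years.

Depreciable base = $115,758 − $9,200 = $106,558.
Year 1: ⌊$115,758 × 200%/8⌋ = $28,939. Book value $86,819.
Year 2: ⌊$86,819 × 200%/8⌋ = $21,704. Book value $65,115.
Year 3: ⌊$65,115 × 200%/8⌋ = $16,278. Book value $48,837.
Accumulated through year 3 = $115,758 − $48,837 = $66,921.

$66,921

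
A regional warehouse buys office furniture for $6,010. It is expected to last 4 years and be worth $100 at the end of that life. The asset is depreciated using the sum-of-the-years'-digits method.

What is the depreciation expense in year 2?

$1,773

Depreciable base = $6,010 − $100 = $5,910.
Sum of the years' digits = 4+3+2+1 = 10.
Year 1: $5,910 × 4/10 = $2,364. Book value $3,646.
Year 2: $5,910 × 3/10 = $1,773. Book value $1,873.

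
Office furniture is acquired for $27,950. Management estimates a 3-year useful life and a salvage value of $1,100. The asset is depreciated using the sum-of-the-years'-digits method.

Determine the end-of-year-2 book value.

$5,575

Depreciable base = $27,950 − $1,100 = $26,850.
Sum of the years' digits = 3+2+1 = 6.
Year 1: $26,850 × 3/6 = $13,425. Book value $14,525.
Year 2: $26,850 × 2/6 = $8,950. Book value $5,575.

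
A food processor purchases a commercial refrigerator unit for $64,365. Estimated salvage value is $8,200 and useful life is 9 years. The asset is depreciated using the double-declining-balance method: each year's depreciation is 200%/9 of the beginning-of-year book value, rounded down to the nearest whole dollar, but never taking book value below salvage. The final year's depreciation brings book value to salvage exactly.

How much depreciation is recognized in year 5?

Depreciable base = $64,365 − $8,200 = $56,165.
Year 1: ⌊$64,365 × 200%/9⌋ = $14,303. Book value $50,062.
Year 2: ⌊$50,062 × 200%/9⌋ = $11,124. Book value $38,938.
Year 3: ⌊$38,938 × 200%/9⌋ = $8,652. Book value $30,286.
Year 4: ⌊$30,286 × 200%/9⌋ = $6,730. Book value $23,556.
Year 5: ⌊$23,556 × 200%/9⌋ = $5,234. Book value $18,322.

$5,234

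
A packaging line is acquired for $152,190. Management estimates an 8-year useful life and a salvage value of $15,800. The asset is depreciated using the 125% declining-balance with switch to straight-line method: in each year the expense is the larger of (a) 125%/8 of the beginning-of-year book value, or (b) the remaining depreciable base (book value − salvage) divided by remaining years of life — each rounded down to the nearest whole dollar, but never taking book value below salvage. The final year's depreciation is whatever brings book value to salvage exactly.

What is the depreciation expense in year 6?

$15,124

Depreciable base = $152,190 − $15,800 = $136,390.
Year 1: DB = ⌊$152,190 × 125%/8⌋ = $23,779; SL = ⌊$136,390/8⌋ = $17,048 → take DB $23,779. Book value $128,411.
Year 2: DB = ⌊$128,411 × 125%/8⌋ = $20,064; SL = ⌊$112,611/7⌋ = $16,087 → take DB $20,064. Book value $108,347.
Year 3: DB = ⌊$108,347 × 125%/8⌋ = $16,929; SL = ⌊$92,547/6⌋ = $15,424 → take DB $16,929. Book value $91,418.
Year 4: DB = ⌊$91,418 × 125%/8⌋ = $14,284; SL = ⌊$75,618/5⌋ = $15,123 → take SL $15,123. Book value $76,295.
Year 5: DB = ⌊$76,295 × 125%/8⌋ = $11,921; SL = ⌊$60,495/4⌋ = $15,123 → take SL $15,123. Book value $61,172.
Year 6: DB = ⌊$61,172 × 125%/8⌋ = $9,558; SL = ⌊$45,372/3⌋ = $15,124 → take SL $15,124. Book value $46,048.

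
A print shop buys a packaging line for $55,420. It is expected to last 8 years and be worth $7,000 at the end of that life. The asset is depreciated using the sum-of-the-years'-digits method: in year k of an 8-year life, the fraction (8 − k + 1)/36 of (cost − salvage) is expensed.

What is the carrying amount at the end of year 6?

$11,035

Depreciable base = $55,420 − $7,000 = $48,420.
Sum of the years' digits = 8+7+6+5+4+3+2+1 = 36.
Year 1: $48,420 × 8/36 = $10,760. Book value $44,660.
Year 2: $48,420 × 7/36 = $9,415. Book value $35,245.
Year 3: $48,420 × 6/36 = $8,070. Book value $27,175.
Year 4: $48,420 × 5/36 = $6,725. Book value $20,450.
Year 5: $48,420 × 4/36 = $5,380. Book value $15,070.
Year 6: $48,420 × 3/36 = $4,035. Book value $11,035.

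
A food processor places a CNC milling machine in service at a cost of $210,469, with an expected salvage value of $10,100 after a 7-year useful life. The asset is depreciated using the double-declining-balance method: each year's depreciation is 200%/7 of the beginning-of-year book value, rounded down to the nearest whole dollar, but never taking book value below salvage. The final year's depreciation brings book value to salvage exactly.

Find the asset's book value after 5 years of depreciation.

$39,135

Depreciable base = $210,469 − $10,100 = $200,369.
Year 1: ⌊$210,469 × 200%/7⌋ = $60,134. Book value $150,335.
Year 2: ⌊$150,335 × 200%/7⌋ = $42,952. Book value $107,383.
Year 3: ⌊$107,383 × 200%/7⌋ = $30,680. Book value $76,703.
Year 4: ⌊$76,703 × 200%/7⌋ = $21,915. Book value $54,788.
Year 5: ⌊$54,788 × 200%/7⌋ = $15,653. Book value $39,135.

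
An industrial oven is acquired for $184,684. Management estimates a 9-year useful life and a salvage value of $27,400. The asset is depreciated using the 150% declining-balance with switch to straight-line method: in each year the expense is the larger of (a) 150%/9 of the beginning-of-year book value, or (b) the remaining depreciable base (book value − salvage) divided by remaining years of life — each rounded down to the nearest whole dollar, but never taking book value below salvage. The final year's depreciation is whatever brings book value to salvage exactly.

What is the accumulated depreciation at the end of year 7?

Depreciable base = $184,684 − $27,400 = $157,284.
Year 1: DB = ⌊$184,684 × 150%/9⌋ = $30,780; SL = ⌊$157,284/9⌋ = $17,476 → take DB $30,780. Book value $153,904.
Year 2: DB = ⌊$153,904 × 150%/9⌋ = $25,650; SL = ⌊$126,504/8⌋ = $15,813 → take DB $25,650. Book value $128,254.
Year 3: DB = ⌊$128,254 × 150%/9⌋ = $21,375; SL = ⌊$100,854/7⌋ = $14,407 → take DB $21,375. Book value $106,879.
Year 4: DB = ⌊$106,879 × 150%/9⌋ = $17,813; SL = ⌊$79,479/6⌋ = $13,246 → take DB $17,813. Book value $89,066.
Year 5: DB = ⌊$89,066 × 150%/9⌋ = $14,844; SL = ⌊$61,666/5⌋ = $12,333 → take DB $14,844. Book value $74,222.
Year 6: DB = ⌊$74,222 × 150%/9⌋ = $12,370; SL = ⌊$46,822/4⌋ = $11,705 → take DB $12,370. Book value $61,852.
Year 7: DB = ⌊$61,852 × 150%/9⌋ = $10,308; SL = ⌊$34,452/3⌋ = $11,484 → take SL $11,484. Book value $50,368.
Accumulated through year 7 = $184,684 − $50,368 = $134,316.

$134,316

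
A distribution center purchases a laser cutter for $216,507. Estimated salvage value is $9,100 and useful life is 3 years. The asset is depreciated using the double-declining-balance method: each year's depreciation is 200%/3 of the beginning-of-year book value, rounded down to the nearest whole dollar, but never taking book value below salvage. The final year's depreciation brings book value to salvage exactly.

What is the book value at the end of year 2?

$24,057

Depreciable base = $216,507 − $9,100 = $207,407.
Year 1: ⌊$216,507 × 200%/3⌋ = $144,338. Book value $72,169.
Year 2: ⌊$72,169 × 200%/3⌋ = $48,112. Book value $24,057.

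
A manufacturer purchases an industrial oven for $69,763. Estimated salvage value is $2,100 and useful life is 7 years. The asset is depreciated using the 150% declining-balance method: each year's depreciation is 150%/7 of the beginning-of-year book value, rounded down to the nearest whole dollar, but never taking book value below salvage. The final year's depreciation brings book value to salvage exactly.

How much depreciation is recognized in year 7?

Depreciable base = $69,763 − $2,100 = $67,663.
Year 1: ⌊$69,763 × 150%/7⌋ = $14,949. Book value $54,814.
Year 2: ⌊$54,814 × 150%/7⌋ = $11,745. Book value $43,069.
Year 3: ⌊$43,069 × 150%/7⌋ = $9,229. Book value $33,840.
Year 4: ⌊$33,840 × 150%/7⌋ = $7,251. Book value $26,589.
Year 5: ⌊$26,589 × 150%/7⌋ = $5,697. Book value $20,892.
Year 6: ⌊$20,892 × 150%/7⌋ = $4,476. Book value $16,416.
Year 7 (final): $16,416 − $2,100 = $14,316. Book value $2,100.

$14,316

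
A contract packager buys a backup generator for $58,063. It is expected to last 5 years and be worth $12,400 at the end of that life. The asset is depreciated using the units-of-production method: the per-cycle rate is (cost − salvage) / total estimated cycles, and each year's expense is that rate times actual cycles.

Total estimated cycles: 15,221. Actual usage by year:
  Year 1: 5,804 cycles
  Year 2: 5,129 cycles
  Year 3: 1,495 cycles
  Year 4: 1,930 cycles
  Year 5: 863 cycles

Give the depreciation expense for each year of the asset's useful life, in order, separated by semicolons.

$17,412; $15,387; $4,485; $5,790; $2,589

Depreciable base = $58,063 − $12,400 = $45,663.
Rate = $45,663 / 15,221 cycles = $3 per cycle.
Year 1: 5,804 × $3 = $17,412. Book value $40,651.
Year 2: 5,129 × $3 = $15,387. Book value $25,264.
Year 3: 1,495 × $3 = $4,485. Book value $20,779.
Year 4: 1,930 × $3 = $5,790. Book value $14,989.
Year 5: 863 × $3 = $2,589. Book value $12,400.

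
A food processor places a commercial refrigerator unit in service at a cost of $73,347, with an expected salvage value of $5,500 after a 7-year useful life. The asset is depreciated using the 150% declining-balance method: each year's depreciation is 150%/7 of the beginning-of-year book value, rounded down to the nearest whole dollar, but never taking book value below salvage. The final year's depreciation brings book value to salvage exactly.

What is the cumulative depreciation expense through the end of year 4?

Depreciable base = $73,347 − $5,500 = $67,847.
Year 1: ⌊$73,347 × 150%/7⌋ = $15,717. Book value $57,630.
Year 2: ⌊$57,630 × 150%/7⌋ = $12,349. Book value $45,281.
Year 3: ⌊$45,281 × 150%/7⌋ = $9,703. Book value $35,578.
Year 4: ⌊$35,578 × 150%/7⌋ = $7,623. Book value $27,955.
Accumulated through year 4 = $73,347 − $27,955 = $45,392.

$45,392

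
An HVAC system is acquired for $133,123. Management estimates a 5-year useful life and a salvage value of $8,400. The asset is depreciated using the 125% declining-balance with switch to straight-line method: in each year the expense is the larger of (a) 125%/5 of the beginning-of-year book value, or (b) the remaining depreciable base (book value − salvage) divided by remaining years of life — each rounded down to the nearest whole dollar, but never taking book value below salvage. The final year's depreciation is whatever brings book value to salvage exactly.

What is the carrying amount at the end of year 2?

Depreciable base = $133,123 − $8,400 = $124,723.
Year 1: DB = ⌊$133,123 × 125%/5⌋ = $33,280; SL = ⌊$124,723/5⌋ = $24,944 → take DB $33,280. Book value $99,843.
Year 2: DB = ⌊$99,843 × 125%/5⌋ = $24,960; SL = ⌊$91,443/4⌋ = $22,860 → take DB $24,960. Book value $74,883.

$74,883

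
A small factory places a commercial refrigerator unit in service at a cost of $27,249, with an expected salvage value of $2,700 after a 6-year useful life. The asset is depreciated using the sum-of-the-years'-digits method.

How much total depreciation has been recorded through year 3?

$17,535

Depreciable base = $27,249 − $2,700 = $24,549.
Sum of the years' digits = 6+5+4+3+2+1 = 21.
Year 1: $24,549 × 6/21 = $7,014. Book value $20,235.
Year 2: $24,549 × 5/21 = $5,845. Book value $14,390.
Year 3: $24,549 × 4/21 = $4,676. Book value $9,714.
Accumulated through year 3 = $27,249 − $9,714 = $17,535.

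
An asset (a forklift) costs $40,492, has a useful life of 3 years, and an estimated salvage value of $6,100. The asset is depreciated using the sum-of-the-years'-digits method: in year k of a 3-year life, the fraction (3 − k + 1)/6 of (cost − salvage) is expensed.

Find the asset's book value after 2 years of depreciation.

$11,832

Depreciable base = $40,492 − $6,100 = $34,392.
Sum of the years' digits = 3+2+1 = 6.
Year 1: $34,392 × 3/6 = $17,196. Book value $23,296.
Year 2: $34,392 × 2/6 = $11,464. Book value $11,832.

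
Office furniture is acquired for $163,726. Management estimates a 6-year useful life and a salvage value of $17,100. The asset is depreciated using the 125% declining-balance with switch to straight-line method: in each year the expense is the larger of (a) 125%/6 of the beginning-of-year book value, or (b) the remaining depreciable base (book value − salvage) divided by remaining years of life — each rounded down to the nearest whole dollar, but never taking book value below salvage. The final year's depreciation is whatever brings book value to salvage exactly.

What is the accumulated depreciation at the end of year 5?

Depreciable base = $163,726 − $17,100 = $146,626.
Year 1: DB = ⌊$163,726 × 125%/6⌋ = $34,109; SL = ⌊$146,626/6⌋ = $24,437 → take DB $34,109. Book value $129,617.
Year 2: DB = ⌊$129,617 × 125%/6⌋ = $27,003; SL = ⌊$112,517/5⌋ = $22,503 → take DB $27,003. Book value $102,614.
Year 3: DB = ⌊$102,614 × 125%/6⌋ = $21,377; SL = ⌊$85,514/4⌋ = $21,378 → take SL $21,378. Book value $81,236.
Year 4: DB = ⌊$81,236 × 125%/6⌋ = $16,924; SL = ⌊$64,136/3⌋ = $21,378 → take SL $21,378. Book value $59,858.
Year 5: DB = ⌊$59,858 × 125%/6⌋ = $12,470; SL = ⌊$42,758/2⌋ = $21,379 → take SL $21,379. Book value $38,479.
Accumulated through year 5 = $163,726 − $38,479 = $125,247.

$125,247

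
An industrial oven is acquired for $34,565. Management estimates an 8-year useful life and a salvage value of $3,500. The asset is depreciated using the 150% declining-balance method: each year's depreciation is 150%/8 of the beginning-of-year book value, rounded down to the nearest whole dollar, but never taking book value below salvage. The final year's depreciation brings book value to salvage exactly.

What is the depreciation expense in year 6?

$2,295

Depreciable base = $34,565 − $3,500 = $31,065.
Year 1: ⌊$34,565 × 150%/8⌋ = $6,480. Book value $28,085.
Year 2: ⌊$28,085 × 150%/8⌋ = $5,265. Book value $22,820.
Year 3: ⌊$22,820 × 150%/8⌋ = $4,278. Book value $18,542.
Year 4: ⌊$18,542 × 150%/8⌋ = $3,476. Book value $15,066.
Year 5: ⌊$15,066 × 150%/8⌋ = $2,824. Book value $12,242.
Year 6: ⌊$12,242 × 150%/8⌋ = $2,295. Book value $9,947.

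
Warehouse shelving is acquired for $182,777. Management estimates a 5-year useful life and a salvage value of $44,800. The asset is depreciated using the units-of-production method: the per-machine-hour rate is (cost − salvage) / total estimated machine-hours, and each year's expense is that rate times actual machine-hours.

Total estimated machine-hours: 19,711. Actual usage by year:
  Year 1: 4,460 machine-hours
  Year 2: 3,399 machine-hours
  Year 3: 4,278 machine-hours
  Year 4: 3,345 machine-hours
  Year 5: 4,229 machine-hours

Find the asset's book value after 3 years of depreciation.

$97,818

Depreciable base = $182,777 − $44,800 = $137,977.
Rate = $137,977 / 19,711 machine-hours = $7 per machine-hour.
Year 1: 4,460 × $7 = $31,220. Book value $151,557.
Year 2: 3,399 × $7 = $23,793. Book value $127,764.
Year 3: 4,278 × $7 = $29,946. Book value $97,818.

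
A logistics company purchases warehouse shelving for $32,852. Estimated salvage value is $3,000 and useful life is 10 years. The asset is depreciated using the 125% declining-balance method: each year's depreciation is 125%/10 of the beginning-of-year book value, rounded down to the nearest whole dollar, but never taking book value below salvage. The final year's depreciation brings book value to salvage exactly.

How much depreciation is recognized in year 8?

$1,612

Depreciable base = $32,852 − $3,000 = $29,852.
Year 1: ⌊$32,852 × 125%/10⌋ = $4,106. Book value $28,746.
Year 2: ⌊$28,746 × 125%/10⌋ = $3,593. Book value $25,153.
Year 3: ⌊$25,153 × 125%/10⌋ = $3,144. Book value $22,009.
Year 4: ⌊$22,009 × 125%/10⌋ = $2,751. Book value $19,258.
Year 5: ⌊$19,258 × 125%/10⌋ = $2,407. Book value $16,851.
Year 6: ⌊$16,851 × 125%/10⌋ = $2,106. Book value $14,745.
Year 7: ⌊$14,745 × 125%/10⌋ = $1,843. Book value $12,902.
Year 8: ⌊$12,902 × 125%/10⌋ = $1,612. Book value $11,290.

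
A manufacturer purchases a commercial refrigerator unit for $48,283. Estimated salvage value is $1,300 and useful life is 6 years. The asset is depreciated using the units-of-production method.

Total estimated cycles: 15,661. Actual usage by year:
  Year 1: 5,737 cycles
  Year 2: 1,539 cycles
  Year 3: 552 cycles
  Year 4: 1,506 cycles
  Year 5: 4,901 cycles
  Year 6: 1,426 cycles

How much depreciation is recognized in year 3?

$1,656

Depreciable base = $48,283 − $1,300 = $46,983.
Rate = $46,983 / 15,661 cycles = $3 per cycle.
Year 1: 5,737 × $3 = $17,211. Book value $31,072.
Year 2: 1,539 × $3 = $4,617. Book value $26,455.
Year 3: 552 × $3 = $1,656. Book value $24,799.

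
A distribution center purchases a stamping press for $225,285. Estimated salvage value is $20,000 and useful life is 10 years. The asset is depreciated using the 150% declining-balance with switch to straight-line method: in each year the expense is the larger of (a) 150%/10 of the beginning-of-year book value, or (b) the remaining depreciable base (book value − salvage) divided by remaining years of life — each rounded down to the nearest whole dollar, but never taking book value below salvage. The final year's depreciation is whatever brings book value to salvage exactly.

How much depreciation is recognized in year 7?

$15,992

Depreciable base = $225,285 − $20,000 = $205,285.
Year 1: DB = ⌊$225,285 × 150%/10⌋ = $33,792; SL = ⌊$205,285/10⌋ = $20,528 → take DB $33,792. Book value $191,493.
Year 2: DB = ⌊$191,493 × 150%/10⌋ = $28,723; SL = ⌊$171,493/9⌋ = $19,054 → take DB $28,723. Book value $162,770.
Year 3: DB = ⌊$162,770 × 150%/10⌋ = $24,415; SL = ⌊$142,770/8⌋ = $17,846 → take DB $24,415. Book value $138,355.
Year 4: DB = ⌊$138,355 × 150%/10⌋ = $20,753; SL = ⌊$118,355/7⌋ = $16,907 → take DB $20,753. Book value $117,602.
Year 5: DB = ⌊$117,602 × 150%/10⌋ = $17,640; SL = ⌊$97,602/6⌋ = $16,267 → take DB $17,640. Book value $99,962.
Year 6: DB = ⌊$99,962 × 150%/10⌋ = $14,994; SL = ⌊$79,962/5⌋ = $15,992 → take SL $15,992. Book value $83,970.
Year 7: DB = ⌊$83,970 × 150%/10⌋ = $12,595; SL = ⌊$63,970/4⌋ = $15,992 → take SL $15,992. Book value $67,978.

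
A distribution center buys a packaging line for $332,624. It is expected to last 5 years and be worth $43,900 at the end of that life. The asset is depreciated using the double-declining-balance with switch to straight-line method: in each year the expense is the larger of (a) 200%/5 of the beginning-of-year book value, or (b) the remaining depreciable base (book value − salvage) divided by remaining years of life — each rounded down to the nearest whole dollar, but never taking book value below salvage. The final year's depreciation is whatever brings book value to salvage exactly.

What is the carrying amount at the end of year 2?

$119,745

Depreciable base = $332,624 − $43,900 = $288,724.
Year 1: DB = ⌊$332,624 × 200%/5⌋ = $133,049; SL = ⌊$288,724/5⌋ = $57,744 → take DB $133,049. Book value $199,575.
Year 2: DB = ⌊$199,575 × 200%/5⌋ = $79,830; SL = ⌊$155,675/4⌋ = $38,918 → take DB $79,830. Book value $119,745.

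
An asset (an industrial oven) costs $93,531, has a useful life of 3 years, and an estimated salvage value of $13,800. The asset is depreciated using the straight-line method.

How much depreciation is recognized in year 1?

Depreciable base = $93,531 − $13,800 = $79,731.
Annual expense = $79,731 / 3 = $26,577.

$26,577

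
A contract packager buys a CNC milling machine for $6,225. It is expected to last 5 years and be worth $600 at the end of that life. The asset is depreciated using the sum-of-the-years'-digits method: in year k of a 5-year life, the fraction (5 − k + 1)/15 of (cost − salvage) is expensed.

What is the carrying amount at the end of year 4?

Depreciable base = $6,225 − $600 = $5,625.
Sum of the years' digits = 5+4+3+2+1 = 15.
Year 1: $5,625 × 5/15 = $1,875. Book value $4,350.
Year 2: $5,625 × 4/15 = $1,500. Book value $2,850.
Year 3: $5,625 × 3/15 = $1,125. Book value $1,725.
Year 4: $5,625 × 2/15 = $750. Book value $975.

$975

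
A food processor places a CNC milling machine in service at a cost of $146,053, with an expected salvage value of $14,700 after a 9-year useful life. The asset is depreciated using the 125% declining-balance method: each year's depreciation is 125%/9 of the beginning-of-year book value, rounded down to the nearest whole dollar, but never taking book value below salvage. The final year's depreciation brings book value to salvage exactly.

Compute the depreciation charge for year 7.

$8,270

Depreciable base = $146,053 − $14,700 = $131,353.
Year 1: ⌊$146,053 × 125%/9⌋ = $20,285. Book value $125,768.
Year 2: ⌊$125,768 × 125%/9⌋ = $17,467. Book value $108,301.
Year 3: ⌊$108,301 × 125%/9⌋ = $15,041. Book value $93,260.
Year 4: ⌊$93,260 × 125%/9⌋ = $12,952. Book value $80,308.
Year 5: ⌊$80,308 × 125%/9⌋ = $11,153. Book value $69,155.
Year 6: ⌊$69,155 × 125%/9⌋ = $9,604. Book value $59,551.
Year 7: ⌊$59,551 × 125%/9⌋ = $8,270. Book value $51,281.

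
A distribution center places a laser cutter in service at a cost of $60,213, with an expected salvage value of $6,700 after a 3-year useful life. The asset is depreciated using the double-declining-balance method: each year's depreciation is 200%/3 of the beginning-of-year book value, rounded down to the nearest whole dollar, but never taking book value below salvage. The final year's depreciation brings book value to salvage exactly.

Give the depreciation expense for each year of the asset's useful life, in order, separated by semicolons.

$40,142; $13,371; $0

Depreciable base = $60,213 − $6,700 = $53,513.
Year 1: ⌊$60,213 × 200%/3⌋ = $40,142. Book value $20,071.
Year 2: ⌊$20,071 × 200%/3⌋ = $13,380, capped at $13,371. Book value $6,700.
Year 3 (final): $6,700 − $6,700 = $0. Book value $6,700.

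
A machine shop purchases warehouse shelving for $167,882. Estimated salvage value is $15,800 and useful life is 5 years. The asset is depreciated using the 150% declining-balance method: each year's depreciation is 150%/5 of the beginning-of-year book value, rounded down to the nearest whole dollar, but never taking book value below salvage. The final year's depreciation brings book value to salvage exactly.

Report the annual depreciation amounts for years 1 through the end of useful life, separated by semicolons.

Depreciable base = $167,882 − $15,800 = $152,082.
Year 1: ⌊$167,882 × 150%/5⌋ = $50,364. Book value $117,518.
Year 2: ⌊$117,518 × 150%/5⌋ = $35,255. Book value $82,263.
Year 3: ⌊$82,263 × 150%/5⌋ = $24,678. Book value $57,585.
Year 4: ⌊$57,585 × 150%/5⌋ = $17,275. Book value $40,310.
Year 5 (final): $40,310 − $15,800 = $24,510. Book value $15,800.

$50,364; $35,255; $24,678; $17,275; $24,510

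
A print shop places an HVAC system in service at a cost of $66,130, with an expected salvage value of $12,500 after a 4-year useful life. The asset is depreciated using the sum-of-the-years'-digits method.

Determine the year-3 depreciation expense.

$10,726

Depreciable base = $66,130 − $12,500 = $53,630.
Sum of the years' digits = 4+3+2+1 = 10.
Year 1: $53,630 × 4/10 = $21,452. Book value $44,678.
Year 2: $53,630 × 3/10 = $16,089. Book value $28,589.
Year 3: $53,630 × 2/10 = $10,726. Book value $17,863.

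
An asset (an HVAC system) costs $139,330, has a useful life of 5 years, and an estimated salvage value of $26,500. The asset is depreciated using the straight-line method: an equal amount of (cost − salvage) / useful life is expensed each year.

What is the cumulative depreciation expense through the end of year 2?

$45,132

Depreciable base = $139,330 − $26,500 = $112,830.
Annual expense = $112,830 / 5 = $22,566.
End of year 1: book value $116,764.
End of year 2: book value $94,198.
Accumulated through year 2 = $139,330 − $94,198 = $45,132.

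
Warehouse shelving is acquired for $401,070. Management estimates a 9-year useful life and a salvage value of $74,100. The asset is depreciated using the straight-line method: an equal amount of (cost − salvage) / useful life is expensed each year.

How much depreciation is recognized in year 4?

Depreciable base = $401,070 − $74,100 = $326,970.
Annual expense = $326,970 / 9 = $36,330.

$36,330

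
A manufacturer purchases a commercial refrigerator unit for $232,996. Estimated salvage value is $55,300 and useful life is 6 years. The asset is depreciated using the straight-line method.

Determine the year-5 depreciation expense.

$29,616

Depreciable base = $232,996 − $55,300 = $177,696.
Annual expense = $177,696 / 6 = $29,616.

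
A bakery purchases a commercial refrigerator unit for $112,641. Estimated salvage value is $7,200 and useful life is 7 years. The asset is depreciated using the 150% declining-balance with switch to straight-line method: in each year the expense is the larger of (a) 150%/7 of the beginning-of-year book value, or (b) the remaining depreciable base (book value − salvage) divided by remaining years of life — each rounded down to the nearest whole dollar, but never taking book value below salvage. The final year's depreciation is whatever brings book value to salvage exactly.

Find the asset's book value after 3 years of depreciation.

$54,638

Depreciable base = $112,641 − $7,200 = $105,441.
Year 1: DB = ⌊$112,641 × 150%/7⌋ = $24,137; SL = ⌊$105,441/7⌋ = $15,063 → take DB $24,137. Book value $88,504.
Year 2: DB = ⌊$88,504 × 150%/7⌋ = $18,965; SL = ⌊$81,304/6⌋ = $13,550 → take DB $18,965. Book value $69,539.
Year 3: DB = ⌊$69,539 × 150%/7⌋ = $14,901; SL = ⌊$62,339/5⌋ = $12,467 → take DB $14,901. Book value $54,638.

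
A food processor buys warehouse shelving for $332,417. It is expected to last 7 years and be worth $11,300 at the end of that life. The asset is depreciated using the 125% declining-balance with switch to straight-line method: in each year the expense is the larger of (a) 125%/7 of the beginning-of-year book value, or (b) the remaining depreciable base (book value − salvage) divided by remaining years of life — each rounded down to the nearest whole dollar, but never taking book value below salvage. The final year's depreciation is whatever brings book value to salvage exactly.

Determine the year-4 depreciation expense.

$42,599

Depreciable base = $332,417 − $11,300 = $321,117.
Year 1: DB = ⌊$332,417 × 125%/7⌋ = $59,360; SL = ⌊$321,117/7⌋ = $45,873 → take DB $59,360. Book value $273,057.
Year 2: DB = ⌊$273,057 × 125%/7⌋ = $48,760; SL = ⌊$261,757/6⌋ = $43,626 → take DB $48,760. Book value $224,297.
Year 3: DB = ⌊$224,297 × 125%/7⌋ = $40,053; SL = ⌊$212,997/5⌋ = $42,599 → take SL $42,599. Book value $181,698.
Year 4: DB = ⌊$181,698 × 125%/7⌋ = $32,446; SL = ⌊$170,398/4⌋ = $42,599 → take SL $42,599. Book value $139,099.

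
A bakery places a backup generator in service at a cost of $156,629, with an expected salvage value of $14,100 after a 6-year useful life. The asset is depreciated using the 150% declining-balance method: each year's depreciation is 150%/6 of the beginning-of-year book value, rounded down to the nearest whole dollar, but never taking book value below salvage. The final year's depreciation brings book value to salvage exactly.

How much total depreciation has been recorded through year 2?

$68,525

Depreciable base = $156,629 − $14,100 = $142,529.
Year 1: ⌊$156,629 × 150%/6⌋ = $39,157. Book value $117,472.
Year 2: ⌊$117,472 × 150%/6⌋ = $29,368. Book value $88,104.
Accumulated through year 2 = $156,629 − $88,104 = $68,525.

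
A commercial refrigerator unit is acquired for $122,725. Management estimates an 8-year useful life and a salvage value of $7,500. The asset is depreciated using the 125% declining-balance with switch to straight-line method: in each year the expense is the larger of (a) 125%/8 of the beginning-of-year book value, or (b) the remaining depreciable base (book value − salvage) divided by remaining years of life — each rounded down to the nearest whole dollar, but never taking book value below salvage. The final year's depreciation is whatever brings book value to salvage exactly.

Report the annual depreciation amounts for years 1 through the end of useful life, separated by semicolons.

$19,175; $16,179; $13,651; $13,244; $13,244; $13,244; $13,244; $13,244

Depreciable base = $122,725 − $7,500 = $115,225.
Year 1: DB = ⌊$122,725 × 125%/8⌋ = $19,175; SL = ⌊$115,225/8⌋ = $14,403 → take DB $19,175. Book value $103,550.
Year 2: DB = ⌊$103,550 × 125%/8⌋ = $16,179; SL = ⌊$96,050/7⌋ = $13,721 → take DB $16,179. Book value $87,371.
Year 3: DB = ⌊$87,371 × 125%/8⌋ = $13,651; SL = ⌊$79,871/6⌋ = $13,311 → take DB $13,651. Book value $73,720.
Year 4: DB = ⌊$73,720 × 125%/8⌋ = $11,518; SL = ⌊$66,220/5⌋ = $13,244 → take SL $13,244. Book value $60,476.
Year 5: DB = ⌊$60,476 × 125%/8⌋ = $9,449; SL = ⌊$52,976/4⌋ = $13,244 → take SL $13,244. Book value $47,232.
Year 6: DB = ⌊$47,232 × 125%/8⌋ = $7,380; SL = ⌊$39,732/3⌋ = $13,244 → take SL $13,244. Book value $33,988.
Year 7: DB = ⌊$33,988 × 125%/8⌋ = $5,310; SL = ⌊$26,488/2⌋ = $13,244 → take SL $13,244. Book value $20,744.
Year 8 (final): $20,744 − $7,500 = $13,244. Book value $7,500.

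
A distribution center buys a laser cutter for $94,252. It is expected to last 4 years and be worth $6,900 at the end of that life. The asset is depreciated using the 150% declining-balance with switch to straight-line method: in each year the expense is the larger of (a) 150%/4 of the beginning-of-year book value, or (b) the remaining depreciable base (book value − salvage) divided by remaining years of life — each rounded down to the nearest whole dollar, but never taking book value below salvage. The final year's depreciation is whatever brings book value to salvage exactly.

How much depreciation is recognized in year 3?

$14,959

Depreciable base = $94,252 − $6,900 = $87,352.
Year 1: DB = ⌊$94,252 × 150%/4⌋ = $35,344; SL = ⌊$87,352/4⌋ = $21,838 → take DB $35,344. Book value $58,908.
Year 2: DB = ⌊$58,908 × 150%/4⌋ = $22,090; SL = ⌊$52,008/3⌋ = $17,336 → take DB $22,090. Book value $36,818.
Year 3: DB = ⌊$36,818 × 150%/4⌋ = $13,806; SL = ⌊$29,918/2⌋ = $14,959 → take SL $14,959. Book value $21,859.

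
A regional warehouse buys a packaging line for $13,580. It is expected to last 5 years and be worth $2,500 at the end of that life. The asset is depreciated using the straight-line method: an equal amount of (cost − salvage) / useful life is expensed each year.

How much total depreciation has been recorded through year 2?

$4,432

Depreciable base = $13,580 − $2,500 = $11,080.
Annual expense = $11,080 / 5 = $2,216.
End of year 1: book value $11,364.
End of year 2: book value $9,148.
Accumulated through year 2 = $13,580 − $9,148 = $4,432.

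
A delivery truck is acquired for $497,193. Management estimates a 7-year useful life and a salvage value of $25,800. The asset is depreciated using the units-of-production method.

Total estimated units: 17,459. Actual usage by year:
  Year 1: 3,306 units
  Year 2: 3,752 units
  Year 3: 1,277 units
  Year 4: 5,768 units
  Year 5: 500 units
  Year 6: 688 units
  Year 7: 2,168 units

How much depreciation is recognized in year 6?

Depreciable base = $497,193 − $25,800 = $471,393.
Rate = $471,393 / 17,459 units = $27 per unit.
Year 1: 3,306 × $27 = $89,262. Book value $407,931.
Year 2: 3,752 × $27 = $101,304. Book value $306,627.
Year 3: 1,277 × $27 = $34,479. Book value $272,148.
Year 4: 5,768 × $27 = $155,736. Book value $116,412.
Year 5: 500 × $27 = $13,500. Book value $102,912.
Year 6: 688 × $27 = $18,576. Book value $84,336.

$18,576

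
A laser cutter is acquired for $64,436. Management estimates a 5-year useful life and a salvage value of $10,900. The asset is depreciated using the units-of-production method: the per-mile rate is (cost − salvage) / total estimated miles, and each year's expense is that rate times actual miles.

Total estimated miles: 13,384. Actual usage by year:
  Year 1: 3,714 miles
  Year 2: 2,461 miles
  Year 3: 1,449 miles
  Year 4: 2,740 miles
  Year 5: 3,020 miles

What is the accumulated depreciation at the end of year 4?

Depreciable base = $64,436 − $10,900 = $53,536.
Rate = $53,536 / 13,384 miles = $4 per mile.
Year 1: 3,714 × $4 = $14,856. Book value $49,580.
Year 2: 2,461 × $4 = $9,844. Book value $39,736.
Year 3: 1,449 × $4 = $5,796. Book value $33,940.
Year 4: 2,740 × $4 = $10,960. Book value $22,980.
Accumulated through year 4 = $64,436 − $22,980 = $41,456.

$41,456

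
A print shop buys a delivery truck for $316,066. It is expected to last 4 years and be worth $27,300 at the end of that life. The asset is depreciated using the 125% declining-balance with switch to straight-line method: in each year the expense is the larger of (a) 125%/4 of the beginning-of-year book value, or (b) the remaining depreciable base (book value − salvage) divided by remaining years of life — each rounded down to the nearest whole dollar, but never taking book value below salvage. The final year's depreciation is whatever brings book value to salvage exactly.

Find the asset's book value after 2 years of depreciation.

Depreciable base = $316,066 − $27,300 = $288,766.
Year 1: DB = ⌊$316,066 × 125%/4⌋ = $98,770; SL = ⌊$288,766/4⌋ = $72,191 → take DB $98,770. Book value $217,296.
Year 2: DB = ⌊$217,296 × 125%/4⌋ = $67,905; SL = ⌊$189,996/3⌋ = $63,332 → take DB $67,905. Book value $149,391.

$149,391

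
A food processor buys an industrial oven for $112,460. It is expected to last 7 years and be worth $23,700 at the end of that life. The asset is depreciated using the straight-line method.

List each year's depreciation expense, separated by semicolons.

$12,680; $12,680; $12,680; $12,680; $12,680; $12,680; $12,680

Depreciable base = $112,460 − $23,700 = $88,760.
Annual expense = $88,760 / 7 = $12,680.
End of year 1: book value $99,780.
End of year 2: book value $87,100.
End of year 3: book value $74,420.
End of year 4: book value $61,740.
End of year 5: book value $49,060.
End of year 6: book value $36,380.
End of year 7: book value $23,700.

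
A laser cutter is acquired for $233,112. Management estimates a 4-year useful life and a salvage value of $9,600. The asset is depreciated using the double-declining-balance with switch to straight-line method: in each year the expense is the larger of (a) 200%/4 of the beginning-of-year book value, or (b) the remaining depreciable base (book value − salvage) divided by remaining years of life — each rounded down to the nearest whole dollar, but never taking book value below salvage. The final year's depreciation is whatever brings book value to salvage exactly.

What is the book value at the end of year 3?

Depreciable base = $233,112 − $9,600 = $223,512.
Year 1: DB = ⌊$233,112 × 200%/4⌋ = $116,556; SL = ⌊$223,512/4⌋ = $55,878 → take DB $116,556. Book value $116,556.
Year 2: DB = ⌊$116,556 × 200%/4⌋ = $58,278; SL = ⌊$106,956/3⌋ = $35,652 → take DB $58,278. Book value $58,278.
Year 3: DB = ⌊$58,278 × 200%/4⌋ = $29,139; SL = ⌊$48,678/2⌋ = $24,339 → take DB $29,139. Book value $29,139.

$29,139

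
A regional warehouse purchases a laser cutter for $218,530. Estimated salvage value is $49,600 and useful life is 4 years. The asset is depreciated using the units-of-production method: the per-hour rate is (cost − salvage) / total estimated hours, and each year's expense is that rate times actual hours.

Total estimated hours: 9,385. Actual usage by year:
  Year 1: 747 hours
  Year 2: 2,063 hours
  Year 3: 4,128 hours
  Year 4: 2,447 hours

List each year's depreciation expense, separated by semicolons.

$13,446; $37,134; $74,304; $44,046

Depreciable base = $218,530 − $49,600 = $168,930.
Rate = $168,930 / 9,385 hours = $18 per hour.
Year 1: 747 × $18 = $13,446. Book value $205,084.
Year 2: 2,063 × $18 = $37,134. Book value $167,950.
Year 3: 4,128 × $18 = $74,304. Book value $93,646.
Year 4: 2,447 × $18 = $44,046. Book value $49,600.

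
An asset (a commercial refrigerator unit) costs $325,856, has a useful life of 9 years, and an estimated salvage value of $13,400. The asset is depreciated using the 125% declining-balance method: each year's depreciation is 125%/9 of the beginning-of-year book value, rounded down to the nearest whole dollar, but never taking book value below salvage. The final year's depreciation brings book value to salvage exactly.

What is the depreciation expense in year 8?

Depreciable base = $325,856 − $13,400 = $312,456.
Year 1: ⌊$325,856 × 125%/9⌋ = $45,257. Book value $280,599.
Year 2: ⌊$280,599 × 125%/9⌋ = $38,972. Book value $241,627.
Year 3: ⌊$241,627 × 125%/9⌋ = $33,559. Book value $208,068.
Year 4: ⌊$208,068 × 125%/9⌋ = $28,898. Book value $179,170.
Year 5: ⌊$179,170 × 125%/9⌋ = $24,884. Book value $154,286.
Year 6: ⌊$154,286 × 125%/9⌋ = $21,428. Book value $132,858.
Year 7: ⌊$132,858 × 125%/9⌋ = $18,452. Book value $114,406.
Year 8: ⌊$114,406 × 125%/9⌋ = $15,889. Book value $98,517.

$15,889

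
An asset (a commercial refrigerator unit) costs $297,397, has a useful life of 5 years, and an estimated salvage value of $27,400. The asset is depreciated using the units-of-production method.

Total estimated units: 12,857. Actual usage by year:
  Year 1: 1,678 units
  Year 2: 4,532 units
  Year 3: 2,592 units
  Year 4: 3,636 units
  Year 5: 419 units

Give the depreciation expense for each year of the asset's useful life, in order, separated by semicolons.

$35,238; $95,172; $54,432; $76,356; $8,799

Depreciable base = $297,397 − $27,400 = $269,997.
Rate = $269,997 / 12,857 units = $21 per unit.
Year 1: 1,678 × $21 = $35,238. Book value $262,159.
Year 2: 4,532 × $21 = $95,172. Book value $166,987.
Year 3: 2,592 × $21 = $54,432. Book value $112,555.
Year 4: 3,636 × $21 = $76,356. Book value $36,199.
Year 5: 419 × $21 = $8,799. Book value $27,400.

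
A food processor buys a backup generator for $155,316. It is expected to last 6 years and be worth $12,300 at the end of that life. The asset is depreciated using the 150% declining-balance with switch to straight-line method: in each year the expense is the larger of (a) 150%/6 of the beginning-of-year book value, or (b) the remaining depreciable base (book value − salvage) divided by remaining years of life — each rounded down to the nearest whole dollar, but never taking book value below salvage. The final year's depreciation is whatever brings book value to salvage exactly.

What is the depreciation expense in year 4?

Depreciable base = $155,316 − $12,300 = $143,016.
Year 1: DB = ⌊$155,316 × 150%/6⌋ = $38,829; SL = ⌊$143,016/6⌋ = $23,836 → take DB $38,829. Book value $116,487.
Year 2: DB = ⌊$116,487 × 150%/6⌋ = $29,121; SL = ⌊$104,187/5⌋ = $20,837 → take DB $29,121. Book value $87,366.
Year 3: DB = ⌊$87,366 × 150%/6⌋ = $21,841; SL = ⌊$75,066/4⌋ = $18,766 → take DB $21,841. Book value $65,525.
Year 4: DB = ⌊$65,525 × 150%/6⌋ = $16,381; SL = ⌊$53,225/3⌋ = $17,741 → take SL $17,741. Book value $47,784.

$17,741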